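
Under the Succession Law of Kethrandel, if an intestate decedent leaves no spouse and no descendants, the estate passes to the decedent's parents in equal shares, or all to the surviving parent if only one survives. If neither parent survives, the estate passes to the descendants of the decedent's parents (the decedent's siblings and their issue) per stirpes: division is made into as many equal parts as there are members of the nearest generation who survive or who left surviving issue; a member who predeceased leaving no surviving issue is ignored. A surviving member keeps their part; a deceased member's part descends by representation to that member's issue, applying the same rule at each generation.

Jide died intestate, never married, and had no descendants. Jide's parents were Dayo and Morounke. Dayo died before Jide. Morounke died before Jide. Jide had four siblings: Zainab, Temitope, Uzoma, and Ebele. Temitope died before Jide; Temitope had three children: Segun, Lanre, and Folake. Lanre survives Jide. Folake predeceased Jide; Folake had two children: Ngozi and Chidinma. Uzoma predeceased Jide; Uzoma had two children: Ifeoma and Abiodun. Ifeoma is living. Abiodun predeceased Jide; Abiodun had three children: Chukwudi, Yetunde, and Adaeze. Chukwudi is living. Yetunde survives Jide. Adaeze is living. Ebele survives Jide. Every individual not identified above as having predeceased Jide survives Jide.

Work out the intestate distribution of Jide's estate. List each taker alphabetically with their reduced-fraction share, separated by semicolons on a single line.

Adaeze 1/24; Chidinma 1/24; Chukwudi 1/24; Ebele 1/4; Ifeoma 1/8; Lanre 1/12; Ngozi 1/24; Segun 1/12; Yetunde 1/24; Zainab 1/4

Neither parent survives and there are no descendants, so the estate passes to Jide's siblings and their issue per stirpes.
The estate is divided into 4 equal shares of 1/4 among Zainab, Temitope, Uzoma, Ebele.
Zainab is living and takes 1/4.
Temitope predeceased; the 1/4 allotted to Temitope's branch passes to Temitope's issue by representation.
The 1/4 is divided into 3 equal shares of 1/12 among Segun, Lanre, Folake.
Segun is living and takes 1/12.
Lanre is living and takes 1/12.
Folake predeceased; the 1/12 allotted to Folake's branch passes to Folake's issue by representation.
The 1/12 is divided into 2 equal shares of 1/24 among Ngozi, Chidinma.
Ngozi is living and takes 1/24.
Chidinma is living and takes 1/24.
Uzoma predeceased; the 1/4 allotted to Uzoma's branch passes to Uzoma's issue by representation.
The 1/4 is divided into 2 equal shares of 1/8 among Ifeoma, Abiodun.
Ifeoma is living and takes 1/8.
Abiodun predeceased; the 1/8 allotted to Abiodun's branch passes to Abiodun's issue by representation.
The 1/8 is divided into 3 equal shares of 1/24 among Chukwudi, Yetunde, Adaeze.
Chukwudi is living and takes 1/24.
Yetunde is living and takes 1/24.
Adaeze is living and takes 1/24.
Ebele is living and takes 1/4.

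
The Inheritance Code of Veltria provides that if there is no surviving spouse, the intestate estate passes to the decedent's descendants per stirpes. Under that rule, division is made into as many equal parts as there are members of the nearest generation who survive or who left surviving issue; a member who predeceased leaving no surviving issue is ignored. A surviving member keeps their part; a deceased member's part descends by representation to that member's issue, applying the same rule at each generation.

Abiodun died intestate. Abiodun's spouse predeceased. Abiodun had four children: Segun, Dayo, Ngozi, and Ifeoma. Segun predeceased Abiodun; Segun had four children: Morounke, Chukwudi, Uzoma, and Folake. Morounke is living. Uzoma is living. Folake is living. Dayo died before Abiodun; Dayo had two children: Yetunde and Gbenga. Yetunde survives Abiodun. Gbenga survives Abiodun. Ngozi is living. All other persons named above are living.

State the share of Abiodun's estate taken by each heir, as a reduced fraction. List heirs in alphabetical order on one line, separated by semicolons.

Chukwudi 1/16; Folake 1/16; Gbenga 1/8; Ifeoma 1/4; Morounke 1/16; Ngozi 1/4; Uzoma 1/16; Yetunde 1/8

There is no surviving spouse, so the entire estate passes to Abiodun's descendants per stirpes.
The estate is divided into 4 equal shares of 1/4 among Segun, Dayo, Ngozi, Ifeoma.
Segun predeceased; the 1/4 allotted to Segun's branch passes to Segun's issue by representation.
The 1/4 is divided into 4 equal shares of 1/16 among Morounke, Chukwudi, Uzoma, Folake.
Morounke is living and takes 1/16.
Chukwudi is living and takes 1/16.
Uzoma is living and takes 1/16.
Folake is living and takes 1/16.
Dayo predeceased; the 1/4 allotted to Dayo's branch passes to Dayo's issue by representation.
The 1/4 is divided into 2 equal shares of 1/8 among Yetunde, Gbenga.
Yetunde is living and takes 1/8.
Gbenga is living and takes 1/8.
Ngozi is living and takes 1/4.
Ifeoma is living and takes 1/4.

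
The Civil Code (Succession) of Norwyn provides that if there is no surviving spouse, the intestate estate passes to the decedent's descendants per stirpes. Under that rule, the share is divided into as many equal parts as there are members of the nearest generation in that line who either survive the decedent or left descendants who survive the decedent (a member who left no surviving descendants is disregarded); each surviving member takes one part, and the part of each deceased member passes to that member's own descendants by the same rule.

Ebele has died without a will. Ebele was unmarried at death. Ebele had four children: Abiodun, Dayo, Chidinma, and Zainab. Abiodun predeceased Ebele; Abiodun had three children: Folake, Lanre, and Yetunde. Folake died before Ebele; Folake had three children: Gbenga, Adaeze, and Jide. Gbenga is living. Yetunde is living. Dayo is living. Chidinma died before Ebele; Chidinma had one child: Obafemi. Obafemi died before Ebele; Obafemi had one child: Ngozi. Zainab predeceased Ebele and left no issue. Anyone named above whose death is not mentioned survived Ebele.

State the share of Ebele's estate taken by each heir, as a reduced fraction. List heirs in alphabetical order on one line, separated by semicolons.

Adaeze 1/27; Dayo 1/3; Gbenga 1/27; Jide 1/27; Lanre 1/9; Ngozi 1/3; Yetunde 1/9

There is no surviving spouse, so the entire estate passes to Ebele's descendants per stirpes.
Zainab left no surviving issue, so that branch lapses and is disregarded.
The estate is divided into 3 equal shares of 1/3 among Abiodun, Dayo, Chidinma.
Abiodun predeceased; the 1/3 allotted to Abiodun's branch passes to Abiodun's issue by representation.
The 1/3 is divided into 3 equal shares of 1/9 among Folake, Lanre, Yetunde.
Folake predeceased; the 1/9 allotted to Folake's branch passes to Folake's issue by representation.
The 1/9 is divided into 3 equal shares of 1/27 among Gbenga, Adaeze, Jide.
Gbenga is living and takes 1/27.
Adaeze is living and takes 1/27.
Jide is living and takes 1/27.
Lanre is living and takes 1/9.
Yetunde is living and takes 1/9.
Dayo is living and takes 1/3.
Chidinma predeceased; the 1/3 allotted to Chidinma's branch passes to Chidinma's issue by representation.
Obafemi's line is the sole branch at this level, so the full 1/3 passes to Obafemi's issue by representation.
Ngozi is the sole taker at this level and receives the full 1/3.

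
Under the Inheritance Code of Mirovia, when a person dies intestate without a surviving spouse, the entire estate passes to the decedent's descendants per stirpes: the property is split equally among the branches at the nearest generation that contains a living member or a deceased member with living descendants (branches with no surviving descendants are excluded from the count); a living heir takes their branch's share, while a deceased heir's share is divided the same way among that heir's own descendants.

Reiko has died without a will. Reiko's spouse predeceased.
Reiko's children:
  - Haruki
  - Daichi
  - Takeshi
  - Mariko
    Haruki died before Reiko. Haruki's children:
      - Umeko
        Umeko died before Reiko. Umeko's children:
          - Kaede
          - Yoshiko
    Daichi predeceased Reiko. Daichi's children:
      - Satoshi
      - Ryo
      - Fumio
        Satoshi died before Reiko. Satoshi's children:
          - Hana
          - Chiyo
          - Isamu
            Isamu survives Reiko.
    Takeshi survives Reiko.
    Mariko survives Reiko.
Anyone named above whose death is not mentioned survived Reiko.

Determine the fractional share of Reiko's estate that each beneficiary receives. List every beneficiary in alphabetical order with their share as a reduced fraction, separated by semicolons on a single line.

Chiyo 1/36; Fumio 1/12; Hana 1/36; Isamu 1/36; Kaede 1/8; Mariko 1/4; Ryo 1/12; Takeshi 1/4; Yoshiko 1/8

There is no surviving spouse, so the entire estate passes to Reiko's descendants per stirpes.
The estate is divided into 4 equal shares of 1/4 among Haruki, Daichi, Takeshi, Mariko.
Haruki predeceased; the 1/4 allotted to Haruki's branch passes to Haruki's issue by representation.
Umeko's line is the sole branch at this level, so the full 1/4 passes to Umeko's issue by representation.
The 1/4 is divided into 2 equal shares of 1/8 among Kaede, Yoshiko.
Kaede is living and takes 1/8.
Yoshiko is living and takes 1/8.
Daichi predeceased; the 1/4 allotted to Daichi's branch passes to Daichi's issue by representation.
The 1/4 is divided into 3 equal shares of 1/12 among Satoshi, Ryo, Fumio.
Satoshi predeceased; the 1/12 allotted to Satoshi's branch passes to Satoshi's issue by representation.
The 1/12 is divided into 3 equal shares of 1/36 among Hana, Chiyo, Isamu.
Hana is living and takes 1/36.
Chiyo is living and takes 1/36.
Isamu is living and takes 1/36.
Ryo is living and takes 1/12.
Fumio is living and takes 1/12.
Takeshi is living and takes 1/4.
Mariko is living and takes 1/4.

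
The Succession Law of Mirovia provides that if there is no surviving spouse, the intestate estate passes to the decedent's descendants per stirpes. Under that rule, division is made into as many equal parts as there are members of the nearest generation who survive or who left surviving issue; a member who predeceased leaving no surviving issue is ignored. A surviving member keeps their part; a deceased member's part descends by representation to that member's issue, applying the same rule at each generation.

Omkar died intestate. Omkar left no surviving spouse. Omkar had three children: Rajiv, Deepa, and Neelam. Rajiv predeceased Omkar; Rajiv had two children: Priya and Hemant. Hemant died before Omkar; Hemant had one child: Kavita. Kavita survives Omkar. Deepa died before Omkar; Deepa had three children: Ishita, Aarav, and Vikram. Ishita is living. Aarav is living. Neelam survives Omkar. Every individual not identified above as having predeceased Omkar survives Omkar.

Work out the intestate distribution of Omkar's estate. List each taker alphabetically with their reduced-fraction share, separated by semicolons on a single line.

There is no surviving spouse, so the entire estate passes to Omkar's descendants per stirpes.
The estate is divided into 3 equal shares of 1/3 among Rajiv, Deepa, Neelam.
Rajiv predeceased; the 1/3 allotted to Rajiv's branch passes to Rajiv's issue by representation.
The 1/3 is divided into 2 equal shares of 1/6 among Priya, Hemant.
Priya is living and takes 1/6.
Hemant predeceased; the 1/6 allotted to Hemant's branch passes to Hemant's issue by representation.
Kavita is the sole taker at this level and receives the full 1/6.
Deepa predeceased; the 1/3 allotted to Deepa's branch passes to Deepa's issue by representation.
The 1/3 is divided into 3 equal shares of 1/9 among Ishita, Aarav, Vikram.
Ishita is living and takes 1/9.
Aarav is living and takes 1/9.
Vikram is living and takes 1/9.
Neelam is living and takes 1/3.

Aarav 1/9; Ishita 1/9; Kavita 1/6; Neelam 1/3; Priya 1/6; Vikram 1/9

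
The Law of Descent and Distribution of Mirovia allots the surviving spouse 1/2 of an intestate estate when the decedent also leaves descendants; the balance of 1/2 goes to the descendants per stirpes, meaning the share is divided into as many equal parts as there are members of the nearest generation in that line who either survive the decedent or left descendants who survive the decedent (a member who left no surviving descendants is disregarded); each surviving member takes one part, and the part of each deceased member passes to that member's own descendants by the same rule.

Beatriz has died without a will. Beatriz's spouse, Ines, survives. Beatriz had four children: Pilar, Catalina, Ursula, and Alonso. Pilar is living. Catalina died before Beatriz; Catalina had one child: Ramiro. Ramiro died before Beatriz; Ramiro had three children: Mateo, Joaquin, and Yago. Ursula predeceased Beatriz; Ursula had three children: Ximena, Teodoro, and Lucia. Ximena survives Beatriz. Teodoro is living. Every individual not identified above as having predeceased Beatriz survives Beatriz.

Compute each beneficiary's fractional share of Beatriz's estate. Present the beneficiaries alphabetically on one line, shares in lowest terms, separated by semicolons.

Ines, as surviving spouse, takes 1/2.
The remaining 1/2 passes to Beatriz's descendants per stirpes.
The 1/2 is divided into 4 equal shares of 1/8 among Pilar, Catalina, Ursula, Alonso.
Pilar is living and takes 1/8.
Catalina predeceased; the 1/8 allotted to Catalina's branch passes to Catalina's issue by representation.
Ramiro's line is the sole branch at this level, so the full 1/8 passes to Ramiro's issue by representation.
The 1/8 is divided into 3 equal shares of 1/24 among Mateo, Joaquin, Yago.
Mateo is living and takes 1/24.
Joaquin is living and takes 1/24.
Yago is living and takes 1/24.
Ursula predeceased; the 1/8 allotted to Ursula's branch passes to Ursula's issue by representation.
The 1/8 is divided into 3 equal shares of 1/24 among Ximena, Teodoro, Lucia.
Ximena is living and takes 1/24.
Teodoro is living and takes 1/24.
Lucia is living and takes 1/24.
Alonso is living and takes 1/8.

Alonso 1/8; Ines 1/2; Joaquin 1/24; Lucia 1/24; Mateo 1/24; Pilar 1/8; Teodoro 1/24; Ximena 1/24; Yago 1/24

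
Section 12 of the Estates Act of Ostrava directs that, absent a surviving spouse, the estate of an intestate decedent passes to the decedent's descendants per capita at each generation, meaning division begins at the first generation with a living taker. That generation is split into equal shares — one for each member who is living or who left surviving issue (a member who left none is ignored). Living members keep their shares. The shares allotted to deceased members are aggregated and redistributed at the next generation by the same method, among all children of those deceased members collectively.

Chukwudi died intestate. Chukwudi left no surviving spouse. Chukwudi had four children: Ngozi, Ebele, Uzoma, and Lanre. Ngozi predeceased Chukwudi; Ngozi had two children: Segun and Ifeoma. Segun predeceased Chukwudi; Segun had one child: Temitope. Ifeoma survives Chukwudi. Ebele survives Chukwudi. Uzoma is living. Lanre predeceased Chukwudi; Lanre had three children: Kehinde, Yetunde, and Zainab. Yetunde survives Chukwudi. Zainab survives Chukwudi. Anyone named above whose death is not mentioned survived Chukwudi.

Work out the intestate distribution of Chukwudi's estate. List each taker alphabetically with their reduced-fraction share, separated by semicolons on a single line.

Ebele 1/4; Ifeoma 1/10; Kehinde 1/10; Temitope 1/10; Uzoma 1/4; Yetunde 1/10; Zainab 1/10

There is no surviving spouse, so the entire estate passes to Chukwudi's descendants per capita at each generation.
At generation 1 (Ngozi, Ebele, Uzoma, Lanre) there are 4 shares of (1)/4 = 1/4 each.
Living: Ebele and Uzoma — each takes 1/4.
Deceased: Ngozi and Lanre. Their combined 1/2 is pooled and carried to generation 2.
At generation 2 (Segun, Ifeoma, Kehinde, Yetunde, Zainab) there are 5 shares of (1/2)/5 = 1/10 each.
Living: Ifeoma, Kehinde, Yetunde, and Zainab — each takes 1/10.
Deceased: Segun. That 1/10 share is carried to generation 3.
At generation 3 (Temitope) there are 1 shares of (1/10)/1 = 1/10 each.
Living: Temitope — each takes 1/10.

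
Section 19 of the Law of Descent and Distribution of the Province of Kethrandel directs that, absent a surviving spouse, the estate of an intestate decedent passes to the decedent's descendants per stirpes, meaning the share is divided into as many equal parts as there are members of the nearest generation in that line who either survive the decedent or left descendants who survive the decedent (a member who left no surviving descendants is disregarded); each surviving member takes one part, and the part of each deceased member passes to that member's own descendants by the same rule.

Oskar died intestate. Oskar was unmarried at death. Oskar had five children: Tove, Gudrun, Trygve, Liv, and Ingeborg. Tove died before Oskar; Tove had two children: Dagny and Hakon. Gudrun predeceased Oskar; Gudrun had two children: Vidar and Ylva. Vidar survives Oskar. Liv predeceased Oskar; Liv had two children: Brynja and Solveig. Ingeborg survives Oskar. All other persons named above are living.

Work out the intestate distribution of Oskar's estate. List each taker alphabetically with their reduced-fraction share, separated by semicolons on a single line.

There is no surviving spouse, so the entire estate passes to Oskar's descendants per stirpes.
The estate is divided into 5 equal shares of 1/5 among Tove, Gudrun, Trygve, Liv, Ingeborg.
Tove predeceased; the 1/5 allotted to Tove's branch passes to Tove's issue by representation.
The 1/5 is divided into 2 equal shares of 1/10 among Dagny, Hakon.
Dagny is living and takes 1/10.
Hakon is living and takes 1/10.
Gudrun predeceased; the 1/5 allotted to Gudrun's branch passes to Gudrun's issue by representation.
The 1/5 is divided into 2 equal shares of 1/10 among Vidar, Ylva.
Vidar is living and takes 1/10.
Ylva is living and takes 1/10.
Trygve is living and takes 1/5.
Liv predeceased; the 1/5 allotted to Liv's branch passes to Liv's issue by representation.
The 1/5 is divided into 2 equal shares of 1/10 among Brynja, Solveig.
Brynja is living and takes 1/10.
Solveig is living and takes 1/10.
Ingeborg is living and takes 1/5.

Brynja 1/10; Dagny 1/10; Hakon 1/10; Ingeborg 1/5; Solveig 1/10; Trygve 1/5; Vidar 1/10; Ylva 1/10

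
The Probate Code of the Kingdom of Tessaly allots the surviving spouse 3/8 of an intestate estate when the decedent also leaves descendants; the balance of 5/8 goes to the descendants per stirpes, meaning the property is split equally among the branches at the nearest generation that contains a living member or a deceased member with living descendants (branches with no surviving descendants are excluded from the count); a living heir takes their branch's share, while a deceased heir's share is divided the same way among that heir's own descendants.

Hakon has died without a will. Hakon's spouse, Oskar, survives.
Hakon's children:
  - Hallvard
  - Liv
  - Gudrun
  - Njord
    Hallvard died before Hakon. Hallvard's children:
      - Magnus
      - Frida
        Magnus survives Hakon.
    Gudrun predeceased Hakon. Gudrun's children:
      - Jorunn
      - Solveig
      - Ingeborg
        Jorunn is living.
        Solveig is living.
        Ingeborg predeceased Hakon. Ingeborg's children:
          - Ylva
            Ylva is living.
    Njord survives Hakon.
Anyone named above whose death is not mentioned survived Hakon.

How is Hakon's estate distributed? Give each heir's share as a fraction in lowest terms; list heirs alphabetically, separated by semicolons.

Oskar, as surviving spouse, takes 3/8.
The remaining 5/8 passes to Hakon's descendants per stirpes.
The 5/8 is divided into 4 equal shares of 5/32 among Hallvard, Liv, Gudrun, Njord.
Hallvard predeceased; the 5/32 allotted to Hallvard's branch passes to Hallvard's issue by representation.
The 5/32 is divided into 2 equal shares of 5/64 among Magnus, Frida.
Magnus is living and takes 5/64.
Frida is living and takes 5/64.
Liv is living and takes 5/32.
Gudrun predeceased; the 5/32 allotted to Gudrun's branch passes to Gudrun's issue by representation.
The 5/32 is divided into 3 equal shares of 5/96 among Jorunn, Solveig, Ingeborg.
Jorunn is living and takes 5/96.
Solveig is living and takes 5/96.
Ingeborg predeceased; the 5/96 allotted to Ingeborg's branch passes to Ingeborg's issue by representation.
Ylva is the sole taker at this level and receives the full 5/96.
Njord is living and takes 5/32.

Frida 5/64; Jorunn 5/96; Liv 5/32; Magnus 5/64; Njord 5/32; Oskar 3/8; Solveig 5/96; Ylva 5/96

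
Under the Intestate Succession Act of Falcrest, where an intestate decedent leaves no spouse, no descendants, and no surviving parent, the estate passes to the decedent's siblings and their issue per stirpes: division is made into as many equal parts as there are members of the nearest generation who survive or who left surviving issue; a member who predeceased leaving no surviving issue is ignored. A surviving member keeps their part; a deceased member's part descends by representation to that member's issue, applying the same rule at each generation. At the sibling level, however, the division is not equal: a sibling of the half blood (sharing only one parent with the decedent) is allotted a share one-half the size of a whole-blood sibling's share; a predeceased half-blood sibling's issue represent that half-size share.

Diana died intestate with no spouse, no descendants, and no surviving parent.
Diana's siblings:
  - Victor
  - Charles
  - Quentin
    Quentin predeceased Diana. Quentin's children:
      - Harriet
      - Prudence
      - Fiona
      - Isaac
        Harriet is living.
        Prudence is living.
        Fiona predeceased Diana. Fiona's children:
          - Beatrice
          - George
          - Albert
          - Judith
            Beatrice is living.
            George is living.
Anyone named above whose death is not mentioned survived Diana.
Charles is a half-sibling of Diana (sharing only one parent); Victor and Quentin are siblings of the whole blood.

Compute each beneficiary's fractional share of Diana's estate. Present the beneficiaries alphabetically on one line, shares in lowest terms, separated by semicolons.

Albert 1/40; Beatrice 1/40; Charles 1/5; George 1/40; Harriet 1/10; Isaac 1/10; Judith 1/40; Prudence 1/10; Victor 2/5

No spouse, descendants, or parent survives, so the estate passes to Diana's siblings per stirpes.
Half-blood siblings count for one-half the weight of whole-blood siblings at the initial division.
Dividing 1 in proportion to weights (total weight 5/2): Victor (weight 1) → 2/5; Charles (weight 1/2) → 1/5; Quentin (weight 1) → 2/5.
Victor is living and takes 2/5.
Charles is living and takes 1/5.
Quentin predeceased; the 2/5 allotted to Quentin's branch passes to Quentin's issue by representation.
The 2/5 is divided into 4 equal shares of 1/10 among Harriet, Prudence, Fiona, Isaac.
Harriet is living and takes 1/10.
Prudence is living and takes 1/10.
Fiona predeceased; the 1/10 allotted to Fiona's branch passes to Fiona's issue by representation.
The 1/10 is divided into 4 equal shares of 1/40 among Beatrice, George, Albert, Judith.
Beatrice is living and takes 1/40.
George is living and takes 1/40.
Albert is living and takes 1/40.
Judith is living and takes 1/40.
Isaac is living and takes 1/10.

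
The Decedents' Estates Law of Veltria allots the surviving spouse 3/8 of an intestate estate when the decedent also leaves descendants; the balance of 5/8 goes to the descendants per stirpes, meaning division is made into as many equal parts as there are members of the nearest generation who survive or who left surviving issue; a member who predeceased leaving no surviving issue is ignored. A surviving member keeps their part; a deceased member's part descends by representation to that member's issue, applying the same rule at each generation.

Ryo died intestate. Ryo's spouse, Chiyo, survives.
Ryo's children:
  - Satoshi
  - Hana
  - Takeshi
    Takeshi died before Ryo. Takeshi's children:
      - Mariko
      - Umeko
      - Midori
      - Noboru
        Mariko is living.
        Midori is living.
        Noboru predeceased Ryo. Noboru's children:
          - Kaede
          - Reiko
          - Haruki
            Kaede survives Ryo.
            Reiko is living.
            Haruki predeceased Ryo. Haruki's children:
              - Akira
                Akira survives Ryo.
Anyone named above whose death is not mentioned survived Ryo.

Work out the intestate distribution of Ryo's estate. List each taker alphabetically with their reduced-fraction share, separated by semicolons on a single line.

Akira 5/288; Chiyo 3/8; Hana 5/24; Kaede 5/288; Mariko 5/96; Midori 5/96; Reiko 5/288; Satoshi 5/24; Umeko 5/96

Chiyo, as surviving spouse, takes 3/8.
The remaining 5/8 passes to Ryo's descendants per stirpes.
The 5/8 is divided into 3 equal shares of 5/24 among Satoshi, Hana, Takeshi.
Satoshi is living and takes 5/24.
Hana is living and takes 5/24.
Takeshi predeceased; the 5/24 allotted to Takeshi's branch passes to Takeshi's issue by representation.
The 5/24 is divided into 4 equal shares of 5/96 among Mariko, Umeko, Midori, Noboru.
Mariko is living and takes 5/96.
Umeko is living and takes 5/96.
Midori is living and takes 5/96.
Noboru predeceased; the 5/96 allotted to Noboru's branch passes to Noboru's issue by representation.
The 5/96 is divided into 3 equal shares of 5/288 among Kaede, Reiko, Haruki.
Kaede is living and takes 5/288.
Reiko is living and takes 5/288.
Haruki predeceased; the 5/288 allotted to Haruki's branch passes to Haruki's issue by representation.
Akira is the sole taker at this level and receives the full 5/288.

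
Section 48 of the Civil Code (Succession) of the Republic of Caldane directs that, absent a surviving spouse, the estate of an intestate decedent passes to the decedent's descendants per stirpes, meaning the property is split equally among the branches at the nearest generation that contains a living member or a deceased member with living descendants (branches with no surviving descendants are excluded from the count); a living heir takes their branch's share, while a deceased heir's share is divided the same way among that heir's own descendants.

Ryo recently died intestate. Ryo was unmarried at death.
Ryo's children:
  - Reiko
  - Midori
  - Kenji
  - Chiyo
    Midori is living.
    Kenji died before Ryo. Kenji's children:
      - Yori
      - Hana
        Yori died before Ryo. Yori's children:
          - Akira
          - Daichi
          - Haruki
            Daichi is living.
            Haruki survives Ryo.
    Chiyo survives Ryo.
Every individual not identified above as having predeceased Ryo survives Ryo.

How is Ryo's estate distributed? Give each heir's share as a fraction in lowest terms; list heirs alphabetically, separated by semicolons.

Akira 1/24; Chiyo 1/4; Daichi 1/24; Hana 1/8; Haruki 1/24; Midori 1/4; Reiko 1/4

There is no surviving spouse, so the entire estate passes to Ryo's descendants per stirpes.
The estate is divided into 4 equal shares of 1/4 among Reiko, Midori, Kenji, Chiyo.
Reiko is living and takes 1/4.
Midori is living and takes 1/4.
Kenji predeceased; the 1/4 allotted to Kenji's branch passes to Kenji's issue by representation.
The 1/4 is divided into 2 equal shares of 1/8 among Yori, Hana.
Yori predeceased; the 1/8 allotted to Yori's branch passes to Yori's issue by representation.
The 1/8 is divided into 3 equal shares of 1/24 among Akira, Daichi, Haruki.
Akira is living and takes 1/24.
Daichi is living and takes 1/24.
Haruki is living and takes 1/24.
Hana is living and takes 1/8.
Chiyo is living and takes 1/4.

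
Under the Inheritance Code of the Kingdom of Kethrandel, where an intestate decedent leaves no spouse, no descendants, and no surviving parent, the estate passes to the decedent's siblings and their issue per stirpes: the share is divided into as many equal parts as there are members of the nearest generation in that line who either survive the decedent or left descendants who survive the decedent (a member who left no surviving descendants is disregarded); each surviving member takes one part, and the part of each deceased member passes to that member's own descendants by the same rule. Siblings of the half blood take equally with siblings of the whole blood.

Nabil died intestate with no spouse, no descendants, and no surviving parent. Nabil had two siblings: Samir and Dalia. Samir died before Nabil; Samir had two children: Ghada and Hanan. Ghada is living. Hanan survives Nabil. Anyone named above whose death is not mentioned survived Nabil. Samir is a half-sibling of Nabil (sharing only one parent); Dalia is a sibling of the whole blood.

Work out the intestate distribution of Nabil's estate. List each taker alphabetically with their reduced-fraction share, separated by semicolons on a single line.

Dalia 1/2; Ghada 1/4; Hanan 1/4

No spouse, descendants, or parent survives, so the estate passes to Nabil's siblings per stirpes.
Half-blood and whole-blood siblings take equally under the stated rule.
The estate is divided into 2 equal shares of 1/2 among Samir, Dalia.
Samir predeceased; the 1/2 allotted to Samir's branch passes to Samir's issue by representation.
The 1/2 is divided into 2 equal shares of 1/4 among Ghada, Hanan.
Ghada is living and takes 1/4.
Hanan is living and takes 1/4.
Dalia is living and takes 1/2.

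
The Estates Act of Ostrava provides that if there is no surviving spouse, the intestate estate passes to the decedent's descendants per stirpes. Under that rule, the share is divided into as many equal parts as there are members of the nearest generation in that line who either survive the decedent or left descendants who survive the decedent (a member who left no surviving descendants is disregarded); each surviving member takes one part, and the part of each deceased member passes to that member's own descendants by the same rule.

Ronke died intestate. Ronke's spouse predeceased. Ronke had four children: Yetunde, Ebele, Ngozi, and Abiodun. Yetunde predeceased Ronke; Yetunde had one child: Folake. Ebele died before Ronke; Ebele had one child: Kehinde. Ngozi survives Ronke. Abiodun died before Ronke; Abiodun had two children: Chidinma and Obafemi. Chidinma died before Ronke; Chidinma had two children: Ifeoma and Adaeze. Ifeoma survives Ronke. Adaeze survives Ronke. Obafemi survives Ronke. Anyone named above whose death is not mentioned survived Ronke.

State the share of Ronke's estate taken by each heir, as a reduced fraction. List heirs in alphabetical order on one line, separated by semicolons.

Adaeze 1/16; Folake 1/4; Ifeoma 1/16; Kehinde 1/4; Ngozi 1/4; Obafemi 1/8

There is no surviving spouse, so the entire estate passes to Ronke's descendants per stirpes.
The estate is divided into 4 equal shares of 1/4 among Yetunde, Ebele, Ngozi, Abiodun.
Yetunde predeceased; the 1/4 allotted to Yetunde's branch passes to Yetunde's issue by representation.
Folake is the sole taker at this level and receives the full 1/4.
Ebele predeceased; the 1/4 allotted to Ebele's branch passes to Ebele's issue by representation.
Kehinde is the sole taker at this level and receives the full 1/4.
Ngozi is living and takes 1/4.
Abiodun predeceased; the 1/4 allotted to Abiodun's branch passes to Abiodun's issue by representation.
The 1/4 is divided into 2 equal shares of 1/8 among Chidinma, Obafemi.
Chidinma predeceased; the 1/8 allotted to Chidinma's branch passes to Chidinma's issue by representation.
The 1/8 is divided into 2 equal shares of 1/16 among Ifeoma, Adaeze.
Ifeoma is living and takes 1/16.
Adaeze is living and takes 1/16.
Obafemi is living and takes 1/8.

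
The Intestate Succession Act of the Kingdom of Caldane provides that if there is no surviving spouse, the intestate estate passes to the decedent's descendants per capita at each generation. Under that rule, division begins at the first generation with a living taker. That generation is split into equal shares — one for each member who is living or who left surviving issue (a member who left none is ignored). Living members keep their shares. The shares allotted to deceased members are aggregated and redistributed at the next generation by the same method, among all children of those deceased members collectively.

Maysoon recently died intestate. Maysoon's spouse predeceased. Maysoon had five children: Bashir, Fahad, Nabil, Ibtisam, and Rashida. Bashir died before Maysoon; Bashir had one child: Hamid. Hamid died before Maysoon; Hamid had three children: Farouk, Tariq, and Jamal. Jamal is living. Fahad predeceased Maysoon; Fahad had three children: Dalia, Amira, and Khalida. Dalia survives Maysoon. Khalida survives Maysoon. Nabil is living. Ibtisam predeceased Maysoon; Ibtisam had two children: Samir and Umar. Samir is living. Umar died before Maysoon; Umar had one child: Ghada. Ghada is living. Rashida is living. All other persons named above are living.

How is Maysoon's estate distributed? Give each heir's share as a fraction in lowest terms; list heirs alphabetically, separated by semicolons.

Amira 1/10; Dalia 1/10; Farouk 1/20; Ghada 1/20; Jamal 1/20; Khalida 1/10; Nabil 1/5; Rashida 1/5; Samir 1/10; Tariq 1/20

There is no surviving spouse, so the entire estate passes to Maysoon's descendants per capita at each generation.
At generation 1 (Bashir, Fahad, Nabil, Ibtisam, Rashida) there are 5 shares of (1)/5 = 1/5 each.
Living: Nabil and Rashida — each takes 1/5.
Deceased: Bashir, Fahad, and Ibtisam. Their combined 3/5 is pooled and carried to generation 2.
At generation 2 (Hamid, Dalia, Amira, Khalida, Samir, Umar) there are 6 shares of (3/5)/6 = 1/10 each.
Living: Dalia, Amira, Khalida, and Samir — each takes 1/10.
Deceased: Hamid and Umar. Their combined 1/5 is pooled and carried to generation 3.
At generation 3 (Farouk, Tariq, Jamal, Ghada) there are 4 shares of (1/5)/4 = 1/20 each.
Living: Farouk, Tariq, Jamal, and Ghada — each takes 1/20.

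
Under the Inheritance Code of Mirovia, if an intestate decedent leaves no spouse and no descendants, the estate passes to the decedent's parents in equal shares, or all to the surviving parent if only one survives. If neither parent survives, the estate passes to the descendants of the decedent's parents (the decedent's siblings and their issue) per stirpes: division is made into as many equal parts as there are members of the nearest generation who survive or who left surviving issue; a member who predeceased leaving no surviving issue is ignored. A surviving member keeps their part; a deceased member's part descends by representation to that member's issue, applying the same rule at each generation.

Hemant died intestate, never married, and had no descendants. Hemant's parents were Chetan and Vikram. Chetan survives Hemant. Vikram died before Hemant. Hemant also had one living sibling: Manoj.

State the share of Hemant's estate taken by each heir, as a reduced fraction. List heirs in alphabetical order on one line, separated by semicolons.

Only one parent, Chetan, survives, so Chetan takes the entire estate. The siblings take nothing because a surviving parent has priority.

Chetan 1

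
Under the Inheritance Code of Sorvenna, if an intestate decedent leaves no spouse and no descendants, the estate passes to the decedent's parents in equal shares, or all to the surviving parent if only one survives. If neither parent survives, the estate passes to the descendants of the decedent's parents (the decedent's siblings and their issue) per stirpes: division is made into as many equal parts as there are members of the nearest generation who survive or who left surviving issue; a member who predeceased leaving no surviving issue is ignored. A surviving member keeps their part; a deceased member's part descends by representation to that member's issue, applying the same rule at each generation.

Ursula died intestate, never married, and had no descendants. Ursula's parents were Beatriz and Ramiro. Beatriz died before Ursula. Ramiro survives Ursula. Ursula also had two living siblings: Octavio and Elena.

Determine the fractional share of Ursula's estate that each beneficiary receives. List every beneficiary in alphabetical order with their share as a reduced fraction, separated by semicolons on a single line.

Ramiro 1

Only one parent, Ramiro, survives, so Ramiro takes the entire estate. The siblings take nothing because a surviving parent has priority.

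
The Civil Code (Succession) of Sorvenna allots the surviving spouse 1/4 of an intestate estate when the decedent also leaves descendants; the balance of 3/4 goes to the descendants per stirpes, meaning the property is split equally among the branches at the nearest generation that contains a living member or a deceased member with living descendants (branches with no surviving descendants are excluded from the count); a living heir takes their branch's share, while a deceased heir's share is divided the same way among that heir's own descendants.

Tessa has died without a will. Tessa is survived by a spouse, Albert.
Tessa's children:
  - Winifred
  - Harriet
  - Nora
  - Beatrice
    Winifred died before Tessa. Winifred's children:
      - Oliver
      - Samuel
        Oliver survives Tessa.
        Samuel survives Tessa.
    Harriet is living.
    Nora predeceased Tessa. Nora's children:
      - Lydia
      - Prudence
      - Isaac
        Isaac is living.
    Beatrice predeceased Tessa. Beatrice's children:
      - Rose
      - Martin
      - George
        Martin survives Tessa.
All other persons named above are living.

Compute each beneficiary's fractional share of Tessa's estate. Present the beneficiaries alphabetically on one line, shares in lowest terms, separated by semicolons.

Albert 1/4; George 1/16; Harriet 3/16; Isaac 1/16; Lydia 1/16; Martin 1/16; Oliver 3/32; Prudence 1/16; Rose 1/16; Samuel 3/32

Albert, as surviving spouse, takes 1/4.
The remaining 3/4 passes to Tessa's descendants per stirpes.
The 3/4 is divided into 4 equal shares of 3/16 among Winifred, Harriet, Nora, Beatrice.
Winifred predeceased; the 3/16 allotted to Winifred's branch passes to Winifred's issue by representation.
The 3/16 is divided into 2 equal shares of 3/32 among Oliver, Samuel.
Oliver is living and takes 3/32.
Samuel is living and takes 3/32.
Harriet is living and takes 3/16.
Nora predeceased; the 3/16 allotted to Nora's branch passes to Nora's issue by representation.
The 3/16 is divided into 3 equal shares of 1/16 among Lydia, Prudence, Isaac.
Lydia is living and takes 1/16.
Prudence is living and takes 1/16.
Isaac is living and takes 1/16.
Beatrice predeceased; the 3/16 allotted to Beatrice's branch passes to Beatrice's issue by representation.
The 3/16 is divided into 3 equal shares of 1/16 among Rose, Martin, George.
Rose is living and takes 1/16.
Martin is living and takes 1/16.
George is living and takes 1/16.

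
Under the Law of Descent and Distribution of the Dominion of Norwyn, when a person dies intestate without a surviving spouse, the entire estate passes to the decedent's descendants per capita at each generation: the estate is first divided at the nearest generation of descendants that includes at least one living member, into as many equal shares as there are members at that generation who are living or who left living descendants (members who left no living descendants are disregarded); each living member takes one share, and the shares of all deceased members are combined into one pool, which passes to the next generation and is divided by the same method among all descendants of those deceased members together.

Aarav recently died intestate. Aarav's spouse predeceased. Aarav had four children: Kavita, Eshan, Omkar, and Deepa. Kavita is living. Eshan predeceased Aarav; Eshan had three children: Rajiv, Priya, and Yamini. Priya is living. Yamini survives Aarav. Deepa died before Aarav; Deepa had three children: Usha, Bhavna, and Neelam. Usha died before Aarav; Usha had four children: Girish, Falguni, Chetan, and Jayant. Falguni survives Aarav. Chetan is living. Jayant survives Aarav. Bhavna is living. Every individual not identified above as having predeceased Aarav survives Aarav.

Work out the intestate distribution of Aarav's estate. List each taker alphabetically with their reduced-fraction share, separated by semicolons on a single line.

Bhavna 1/12; Chetan 1/48; Falguni 1/48; Girish 1/48; Jayant 1/48; Kavita 1/4; Neelam 1/12; Omkar 1/4; Priya 1/12; Rajiv 1/12; Yamini 1/12

There is no surviving spouse, so the entire estate passes to Aarav's descendants per capita at each generation.
At generation 1 (Kavita, Eshan, Omkar, Deepa) there are 4 shares of (1)/4 = 1/4 each.
Living: Kavita and Omkar — each takes 1/4.
Deceased: Eshan and Deepa. Their combined 1/2 is pooled and carried to generation 2.
At generation 2 (Rajiv, Priya, Yamini, Usha, Bhavna, Neelam) there are 6 shares of (1/2)/6 = 1/12 each.
Living: Rajiv, Priya, Yamini, Bhavna, and Neelam — each takes 1/12.
Deceased: Usha. That 1/12 share is carried to generation 3.
At generation 3 (Girish, Falguni, Chetan, Jayant) there are 4 shares of (1/12)/4 = 1/48 each.
Living: Girish, Falguni, Chetan, and Jayant — each takes 1/48.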